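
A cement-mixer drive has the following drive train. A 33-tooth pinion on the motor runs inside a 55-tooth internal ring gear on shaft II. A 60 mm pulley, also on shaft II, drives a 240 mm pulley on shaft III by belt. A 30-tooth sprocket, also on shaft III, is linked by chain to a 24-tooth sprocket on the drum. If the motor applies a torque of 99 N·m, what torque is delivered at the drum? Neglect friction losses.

528 N·m

internal gear 55/33 = 1.6667 → τ = 99·1.6667 = 165 N·m
belt 240/60 = 4 → τ = 165·4 = 660 N·m
chain 24/30 = 0.8 → τ = 660·0.8 = 528 N·m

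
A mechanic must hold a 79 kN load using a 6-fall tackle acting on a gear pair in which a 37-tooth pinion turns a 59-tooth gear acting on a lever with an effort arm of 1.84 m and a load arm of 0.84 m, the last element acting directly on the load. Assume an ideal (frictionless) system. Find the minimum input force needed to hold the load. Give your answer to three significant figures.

Block-and-tackle MA = number of supporting rope parts = 6.
Gear pair MA = 59/37 = 1.5946.
Lever MA = effort arm / load arm = 1.84/0.84 = 2.1905.
Combined ideal MA = 6 × 1.5946 × 2.1905 = 20.958.
Effort = load / MA = 79 / 20.958 = 3.7695 kN.

3.77 kN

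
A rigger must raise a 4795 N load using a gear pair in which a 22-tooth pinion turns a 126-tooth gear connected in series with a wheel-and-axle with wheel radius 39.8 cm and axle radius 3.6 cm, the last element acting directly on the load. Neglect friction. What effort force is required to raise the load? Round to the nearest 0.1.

75.7 N

Gear pair MA = 126/22 = 5.7273.
Wheel-and-axle MA = R/r = 39.8/3.6 = 11.056.
Combined ideal MA = 5.7273 × 11.056 = 63.318.
Effort = load / MA = 4795 / 63.318 = 75.729 N.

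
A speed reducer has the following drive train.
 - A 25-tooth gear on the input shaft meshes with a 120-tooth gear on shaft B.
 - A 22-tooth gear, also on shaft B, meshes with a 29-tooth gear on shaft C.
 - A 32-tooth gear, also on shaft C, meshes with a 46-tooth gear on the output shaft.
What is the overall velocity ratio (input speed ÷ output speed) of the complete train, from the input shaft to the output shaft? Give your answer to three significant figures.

Each stage contributes driven/driver: gear mesh 120/25 = 4.8, gear mesh 29/22 = 1.3182, gear mesh 46/32 = 1.4375.
Overall: 4.8 × 1.3182 × 1.4375 = 9.0955.

9.10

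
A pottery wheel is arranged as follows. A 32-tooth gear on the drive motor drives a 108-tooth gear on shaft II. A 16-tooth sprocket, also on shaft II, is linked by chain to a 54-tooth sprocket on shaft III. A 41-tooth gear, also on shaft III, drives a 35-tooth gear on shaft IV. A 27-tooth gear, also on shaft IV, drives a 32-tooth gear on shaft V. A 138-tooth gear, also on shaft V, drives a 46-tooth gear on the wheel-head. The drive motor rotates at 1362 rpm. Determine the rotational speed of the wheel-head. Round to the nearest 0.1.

354.6 rpm

gear mesh 108/32 = 3.375 → 1362/3.375 = 403.56 rpm
chain 54/16 = 3.375 → 403.56/3.375 = 119.57 rpm
gear mesh 35/41 = 0.85366 → 119.57/0.85366 = 140.07 rpm
gear mesh 32/27 = 1.1852 → 140.07/1.1852 = 118.18 rpm
gear mesh 46/138 = 0.33333 → 118.18/0.33333 = 354.55 rpm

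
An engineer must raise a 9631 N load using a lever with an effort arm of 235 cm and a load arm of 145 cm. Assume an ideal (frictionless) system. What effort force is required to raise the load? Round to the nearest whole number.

5943 N

Lever MA = effort arm / load arm = 235/145 = 1.6207.
Effort = load / MA = 9631 / 1.6207 = 5942.5 N.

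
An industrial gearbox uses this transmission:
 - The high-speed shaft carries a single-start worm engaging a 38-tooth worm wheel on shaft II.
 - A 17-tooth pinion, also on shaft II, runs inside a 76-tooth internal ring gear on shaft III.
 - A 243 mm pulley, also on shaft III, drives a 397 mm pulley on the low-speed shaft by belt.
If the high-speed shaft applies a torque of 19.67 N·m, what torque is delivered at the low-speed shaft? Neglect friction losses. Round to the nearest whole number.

After the worm (38/1): 19.67 × 38 = 747.46 N·m
After the internal gear (76/17): 747.46 × 4.4706 = 3341.6 N·m
After the belt (397/243): 3341.6 × 1.6337 = 5459.3 N·m

5459 N·m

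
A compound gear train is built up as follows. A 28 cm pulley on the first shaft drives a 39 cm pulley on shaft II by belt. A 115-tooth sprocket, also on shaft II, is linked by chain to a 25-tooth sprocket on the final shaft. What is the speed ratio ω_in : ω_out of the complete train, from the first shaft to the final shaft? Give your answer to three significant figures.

0.303

Each stage contributes driven/driver: belt 39/28 = 1.3929, chain 25/115 = 0.21739.
Overall: 1.3929 × 0.21739 = 0.3028.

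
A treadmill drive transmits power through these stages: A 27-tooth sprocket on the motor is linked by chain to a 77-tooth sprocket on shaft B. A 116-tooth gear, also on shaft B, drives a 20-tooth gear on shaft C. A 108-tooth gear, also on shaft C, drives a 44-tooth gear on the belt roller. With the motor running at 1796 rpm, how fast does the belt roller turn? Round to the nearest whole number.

chain 77/27 = 2.8519 → 1796/2.8519 = 629.77 rpm
gear mesh 20/116 = 0.17241 → 629.77/0.17241 = 3652.6 rpm
gear mesh 44/108 = 0.40741 → 3652.6/0.40741 = 8965.6 rpm

8966 rpm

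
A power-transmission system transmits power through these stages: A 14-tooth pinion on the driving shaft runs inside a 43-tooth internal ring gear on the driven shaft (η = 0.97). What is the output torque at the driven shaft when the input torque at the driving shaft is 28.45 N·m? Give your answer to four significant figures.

84.76 N·m

After the internal gear (43/14): 28.45 × 3.0714 × 0.97 = 84.761 N·m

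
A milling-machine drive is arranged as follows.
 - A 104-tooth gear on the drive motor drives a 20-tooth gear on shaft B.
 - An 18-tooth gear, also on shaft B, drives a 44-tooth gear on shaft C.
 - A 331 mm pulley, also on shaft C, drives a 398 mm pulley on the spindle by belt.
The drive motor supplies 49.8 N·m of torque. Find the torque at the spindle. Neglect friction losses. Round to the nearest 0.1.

gear mesh 20/104 = 0.19231 → τ = 49.8·0.19231 = 9.5769 N·m
gear mesh 44/18 = 2.4444 → τ = 9.5769·2.4444 = 23.41 N·m
belt 398/331 = 1.2024 → τ = 23.41·1.2024 = 28.149 N·m

28.1 N·m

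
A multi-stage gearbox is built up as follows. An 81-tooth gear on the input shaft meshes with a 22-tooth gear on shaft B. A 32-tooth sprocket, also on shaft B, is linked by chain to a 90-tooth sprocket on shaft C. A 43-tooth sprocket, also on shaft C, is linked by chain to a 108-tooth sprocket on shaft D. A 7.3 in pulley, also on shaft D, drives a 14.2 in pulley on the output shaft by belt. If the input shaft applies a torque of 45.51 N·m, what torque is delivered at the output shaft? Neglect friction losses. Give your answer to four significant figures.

After the gear mesh (22/81): 45.51 × 0.2716 = 12.361 N·m
After the chain (90/32): 12.361 × 2.8125 = 34.765 N·m
After the chain (108/43): 34.765 × 2.5116 = 87.316 N·m
After the belt (14.2/7.3): 87.316 × 1.9452 = 169.85 N·m

169.8 N·m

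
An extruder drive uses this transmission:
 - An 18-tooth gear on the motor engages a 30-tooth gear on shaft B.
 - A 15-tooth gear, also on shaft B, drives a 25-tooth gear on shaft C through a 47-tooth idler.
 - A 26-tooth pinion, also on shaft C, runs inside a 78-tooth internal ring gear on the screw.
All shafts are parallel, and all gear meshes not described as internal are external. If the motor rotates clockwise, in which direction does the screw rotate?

counterclockwise

the motor → shaft B: external mesh, 1 reversal → CCW.
shaft B → shaft C: driver → idler → driven is 2 external meshes, 2 reversals → CCW.
shaft C → the screw: internal mesh, same direction → CCW.
3 reversals in total — an odd number — so the screw turns opposite to the motor.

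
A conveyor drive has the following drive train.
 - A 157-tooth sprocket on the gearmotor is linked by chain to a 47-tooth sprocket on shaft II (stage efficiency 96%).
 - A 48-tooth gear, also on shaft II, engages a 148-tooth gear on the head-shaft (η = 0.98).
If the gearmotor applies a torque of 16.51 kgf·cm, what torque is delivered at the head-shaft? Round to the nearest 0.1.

14.3 kgf·cm

After the chain (47/157): 16.51 × 0.29936 × 0.96 = 4.7448 kgf·cm
After the gear mesh (148/48): 4.7448 × 3.0833 × 0.98 = 14.337 kgf·cm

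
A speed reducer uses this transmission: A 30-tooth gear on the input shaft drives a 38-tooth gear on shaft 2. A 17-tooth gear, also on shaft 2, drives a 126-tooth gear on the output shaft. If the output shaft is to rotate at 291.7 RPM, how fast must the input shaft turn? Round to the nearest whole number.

2739 RPM

Overall ratio R = 1.2667 × 7.4118 = 9.3882.
Required input speed = output speed × R = 291.7 × 9.3882 = 2738.5 RPM.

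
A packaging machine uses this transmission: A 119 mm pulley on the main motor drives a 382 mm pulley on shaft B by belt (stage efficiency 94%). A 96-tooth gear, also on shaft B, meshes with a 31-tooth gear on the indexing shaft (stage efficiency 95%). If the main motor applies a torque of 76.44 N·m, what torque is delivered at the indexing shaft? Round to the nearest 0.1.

belt 382/119 = 3.2101 → τ = 76.44·3.2101·0.94 = 230.66 N·m
gear mesh 31/96 = 0.32292 → τ = 230.66·0.32292·0.95 = 70.759 N·m

70.8 N·m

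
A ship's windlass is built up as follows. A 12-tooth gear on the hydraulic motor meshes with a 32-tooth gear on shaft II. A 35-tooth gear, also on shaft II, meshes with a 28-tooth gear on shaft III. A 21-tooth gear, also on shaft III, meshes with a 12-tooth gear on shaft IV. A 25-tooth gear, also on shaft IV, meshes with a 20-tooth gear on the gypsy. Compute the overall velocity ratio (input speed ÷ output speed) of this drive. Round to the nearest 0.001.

0.975

Each stage contributes driven/driver: gear mesh 32/12 = 2.6667, gear mesh 28/35 = 0.8, gear mesh 12/21 = 0.57143, gear mesh 20/25 = 0.8.
Overall: 2.6667 × 0.8 × 0.57143 × 0.8 = 0.97524.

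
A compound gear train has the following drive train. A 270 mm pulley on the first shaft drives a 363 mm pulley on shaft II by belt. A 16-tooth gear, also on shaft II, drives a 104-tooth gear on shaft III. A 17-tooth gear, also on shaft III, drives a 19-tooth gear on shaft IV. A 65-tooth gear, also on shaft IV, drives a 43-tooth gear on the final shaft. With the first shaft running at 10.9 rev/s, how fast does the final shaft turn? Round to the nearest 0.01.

1.69 rev/s

the first shaft → shaft II (belt, 363/270): 10.9 ÷ 1.3444 = 8.1074 rev/s
shaft II → shaft III (gear mesh, 104/16): 8.1074 ÷ 6.5 = 1.2473 rev/s
shaft III → shaft IV (gear mesh, 19/17): 1.2473 ÷ 1.1176 = 1.116 rev/s
shaft IV → the final shaft (gear mesh, 43/65): 1.116 ÷ 0.66154 = 1.687 rev/s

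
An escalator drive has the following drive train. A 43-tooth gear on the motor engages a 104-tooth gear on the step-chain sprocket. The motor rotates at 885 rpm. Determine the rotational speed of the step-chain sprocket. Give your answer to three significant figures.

the motor → the step-chain sprocket (gear mesh, 104/43): 885 ÷ 2.4186 = 365.91 rpm

366 rpm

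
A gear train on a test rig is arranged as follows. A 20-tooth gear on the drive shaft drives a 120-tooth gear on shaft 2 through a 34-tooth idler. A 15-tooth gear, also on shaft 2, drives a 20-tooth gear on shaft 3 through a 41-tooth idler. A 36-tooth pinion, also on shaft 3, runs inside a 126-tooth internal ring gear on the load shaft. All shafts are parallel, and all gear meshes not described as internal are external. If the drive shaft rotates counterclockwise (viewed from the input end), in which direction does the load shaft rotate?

counterclockwise

the drive shaft → shaft 2: driver → idler → driven is 2 external meshes, 2 reversals → CCW.
shaft 2 → shaft 3: driver → idler → driven is 2 external meshes, 2 reversals → CCW.
shaft 3 → the load shaft: internal mesh, same direction → CCW.
4 reversals in total — an even number — so the load shaft turns the same way as the drive shaft.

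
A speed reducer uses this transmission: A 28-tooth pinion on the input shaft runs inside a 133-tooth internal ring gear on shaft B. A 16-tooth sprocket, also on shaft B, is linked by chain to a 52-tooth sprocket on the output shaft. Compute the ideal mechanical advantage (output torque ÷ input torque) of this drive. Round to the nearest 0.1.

15.4

Each stage contributes driven/driver: internal gear 133/28 = 4.75, chain 52/16 = 3.25.
Overall: 4.75 × 3.25 = 15.438.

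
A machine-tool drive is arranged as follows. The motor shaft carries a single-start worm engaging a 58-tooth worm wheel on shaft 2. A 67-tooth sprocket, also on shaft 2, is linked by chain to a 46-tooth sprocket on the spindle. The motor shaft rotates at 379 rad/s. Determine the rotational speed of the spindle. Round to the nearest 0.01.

the motor shaft → shaft 2 (worm, 58/1): 379 ÷ 58 = 6.5345 rad/s
shaft 2 → the spindle (chain, 46/67): 6.5345 ÷ 0.68657 = 9.5176 rad/s

9.52 rad/s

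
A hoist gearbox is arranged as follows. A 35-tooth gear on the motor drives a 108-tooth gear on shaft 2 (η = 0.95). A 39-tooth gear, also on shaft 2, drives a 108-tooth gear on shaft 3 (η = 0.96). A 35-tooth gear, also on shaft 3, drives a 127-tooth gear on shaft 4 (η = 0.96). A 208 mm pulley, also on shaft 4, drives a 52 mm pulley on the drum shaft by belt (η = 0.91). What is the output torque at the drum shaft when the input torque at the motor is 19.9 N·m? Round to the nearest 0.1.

After the gear mesh (108/35): 19.9 × 3.0857 × 0.95 = 58.335 N·m
After the gear mesh (108/39): 58.335 × 2.7692 × 0.96 = 155.08 N·m
After the gear mesh (127/35): 155.08 × 3.6286 × 0.96 = 540.22 N·m
After the belt (52/208): 540.22 × 0.25 × 0.91 = 122.9 N·m

122.9 N·m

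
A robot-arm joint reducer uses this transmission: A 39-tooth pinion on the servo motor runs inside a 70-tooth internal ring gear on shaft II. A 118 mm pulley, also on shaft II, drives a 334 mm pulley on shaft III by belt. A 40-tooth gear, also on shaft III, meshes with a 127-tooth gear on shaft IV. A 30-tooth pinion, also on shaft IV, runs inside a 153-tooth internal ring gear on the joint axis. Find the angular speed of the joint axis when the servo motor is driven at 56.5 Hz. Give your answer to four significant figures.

Internal gear: ratio = 70/39 = 1.7949, so shaft II turns at 56.5 / 1.7949 = 31.479 Hz.
Belt: ratio = 334/118 = 2.8305, so shaft III turns at 31.479 / 2.8305 = 11.121 Hz.
Gear mesh: ratio = 127/40 = 3.175, so shaft IV turns at 11.121 / 3.175 = 3.5027 Hz.
Internal gear: ratio = 153/30 = 5.1, so the joint axis turns at 3.5027 / 5.1 = 0.68681 Hz.

0.6868 Hz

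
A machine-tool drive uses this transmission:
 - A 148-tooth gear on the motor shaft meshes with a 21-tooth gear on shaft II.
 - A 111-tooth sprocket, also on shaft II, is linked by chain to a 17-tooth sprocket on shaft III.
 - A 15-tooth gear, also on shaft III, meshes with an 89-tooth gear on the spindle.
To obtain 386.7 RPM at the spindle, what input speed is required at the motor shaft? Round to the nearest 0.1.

49.9 RPM

Overall ratio R = 0.14189 × 0.15315 × 5.9333 = 0.12894.
Required input speed = output speed × R = 386.7 × 0.12894 = 49.86 RPM.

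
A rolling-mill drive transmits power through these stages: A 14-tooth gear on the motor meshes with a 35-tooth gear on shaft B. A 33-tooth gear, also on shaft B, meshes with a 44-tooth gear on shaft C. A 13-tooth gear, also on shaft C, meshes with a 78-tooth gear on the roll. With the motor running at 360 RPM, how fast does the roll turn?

gear mesh 35/14 = 2.5 → 360/2.5 = 144 RPM
gear mesh 44/33 = 1.3333 → 144/1.3333 = 108 RPM
gear mesh 78/13 = 6 → 108/6 = 18 RPM

18 RPM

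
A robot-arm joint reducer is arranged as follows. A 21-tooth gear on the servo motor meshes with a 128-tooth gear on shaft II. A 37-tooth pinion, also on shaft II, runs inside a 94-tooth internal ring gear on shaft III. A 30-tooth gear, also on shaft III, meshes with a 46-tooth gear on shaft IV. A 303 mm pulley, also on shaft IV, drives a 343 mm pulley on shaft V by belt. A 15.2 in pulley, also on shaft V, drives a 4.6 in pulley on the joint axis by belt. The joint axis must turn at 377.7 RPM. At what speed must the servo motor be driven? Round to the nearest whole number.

Overall ratio R = 6.0952 × 2.5405 × 1.5333 × 1.132 × 0.30263 = 8.1343.
Required input speed = output speed × R = 377.7 × 8.1343 = 3072.3 RPM.

3072 RPM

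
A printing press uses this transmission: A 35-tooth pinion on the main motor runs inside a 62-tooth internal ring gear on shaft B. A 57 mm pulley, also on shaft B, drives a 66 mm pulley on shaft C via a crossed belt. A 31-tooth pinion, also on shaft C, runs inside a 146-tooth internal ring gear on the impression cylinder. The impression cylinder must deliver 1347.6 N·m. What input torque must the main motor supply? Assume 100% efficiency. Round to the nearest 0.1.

Overall ratio R = 1.7714 × 1.1579 × 4.7097 = 9.6602.
Input torque = output torque / R = 1347.6 / 9.6602 = 139.5 N·m.

139.5 N·m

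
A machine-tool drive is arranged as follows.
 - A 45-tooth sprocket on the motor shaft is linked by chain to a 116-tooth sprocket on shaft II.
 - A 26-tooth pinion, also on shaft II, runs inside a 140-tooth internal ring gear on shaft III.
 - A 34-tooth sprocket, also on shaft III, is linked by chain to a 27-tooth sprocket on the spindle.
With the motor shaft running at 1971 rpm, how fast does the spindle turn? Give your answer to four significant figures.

178.8 rpm

chain 116/45 = 2.5778 → 1971/2.5778 = 764.61 rpm
internal gear 140/26 = 5.3846 → 764.61/5.3846 = 142 rpm
chain 27/34 = 0.79412 → 142/0.79412 = 178.81 rpm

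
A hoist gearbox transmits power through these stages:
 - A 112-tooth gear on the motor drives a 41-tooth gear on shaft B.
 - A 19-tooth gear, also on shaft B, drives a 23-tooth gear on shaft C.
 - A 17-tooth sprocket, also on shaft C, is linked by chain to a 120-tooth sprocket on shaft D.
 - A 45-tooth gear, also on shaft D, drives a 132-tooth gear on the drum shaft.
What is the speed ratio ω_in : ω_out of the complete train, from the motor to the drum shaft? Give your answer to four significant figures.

Each stage contributes driven/driver: gear mesh 41/112 = 0.36607, gear mesh 23/19 = 1.2105, chain 120/17 = 7.0588, gear mesh 132/45 = 2.9333.
Overall: 0.36607 × 1.2105 × 7.0588 × 2.9333 = 9.1756.

9.176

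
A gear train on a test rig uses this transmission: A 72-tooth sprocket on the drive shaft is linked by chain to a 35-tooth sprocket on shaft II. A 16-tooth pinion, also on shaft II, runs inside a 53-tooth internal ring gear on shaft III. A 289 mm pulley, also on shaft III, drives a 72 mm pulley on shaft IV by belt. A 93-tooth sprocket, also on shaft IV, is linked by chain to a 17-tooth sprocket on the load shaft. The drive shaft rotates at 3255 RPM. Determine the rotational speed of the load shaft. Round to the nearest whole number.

the drive shaft → shaft II (chain, 35/72): 3255 ÷ 0.48611 = 6696 RPM
shaft II → shaft III (internal gear, 53/16): 6696 ÷ 3.3125 = 2021.4 RPM
shaft III → shaft IV (belt, 72/289): 2021.4 ÷ 0.24913 = 8113.8 RPM
shaft IV → the load shaft (chain, 17/93): 8113.8 ÷ 0.1828 = 44387 RPM

44387 RPM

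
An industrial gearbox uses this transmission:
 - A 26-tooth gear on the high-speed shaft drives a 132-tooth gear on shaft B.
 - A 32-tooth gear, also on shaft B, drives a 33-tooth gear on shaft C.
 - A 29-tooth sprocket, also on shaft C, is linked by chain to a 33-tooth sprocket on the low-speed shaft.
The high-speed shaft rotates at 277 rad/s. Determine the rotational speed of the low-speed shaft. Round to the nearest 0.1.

gear mesh 132/26 = 5.0769 → 277/5.0769 = 54.561 rad/s
gear mesh 33/32 = 1.0312 → 54.561/1.0312 = 52.907 rad/s
chain 33/29 = 1.1379 → 52.907/1.1379 = 46.494 rad/s

46.5 rad/s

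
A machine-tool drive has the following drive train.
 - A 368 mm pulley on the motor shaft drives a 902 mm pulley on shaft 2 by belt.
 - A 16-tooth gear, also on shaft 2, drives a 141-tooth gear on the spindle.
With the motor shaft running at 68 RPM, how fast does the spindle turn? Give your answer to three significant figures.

Belt: ratio = 902/368 = 2.4511, so shaft 2 turns at 68 / 2.4511 = 27.743 RPM.
Gear mesh: ratio = 141/16 = 8.8125, so the spindle turns at 27.743 / 8.8125 = 3.1481 RPM.

3.15 RPM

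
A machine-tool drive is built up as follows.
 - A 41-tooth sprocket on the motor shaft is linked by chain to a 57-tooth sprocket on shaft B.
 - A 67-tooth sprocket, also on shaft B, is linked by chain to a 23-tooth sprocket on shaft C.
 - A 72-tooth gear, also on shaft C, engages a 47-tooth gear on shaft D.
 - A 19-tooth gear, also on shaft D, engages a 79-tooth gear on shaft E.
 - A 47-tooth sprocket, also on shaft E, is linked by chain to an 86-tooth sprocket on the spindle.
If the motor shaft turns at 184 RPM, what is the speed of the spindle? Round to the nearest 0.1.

77.6 RPM

chain 57/41 = 1.3902 → 184/1.3902 = 132.35 RPM
chain 23/67 = 0.34328 → 132.35/0.34328 = 385.54 RPM
gear mesh 47/72 = 0.65278 → 385.54/0.65278 = 590.62 RPM
gear mesh 79/19 = 4.1579 → 590.62/4.1579 = 142.05 RPM
chain 86/47 = 1.8298 → 142.05/1.8298 = 77.631 RPM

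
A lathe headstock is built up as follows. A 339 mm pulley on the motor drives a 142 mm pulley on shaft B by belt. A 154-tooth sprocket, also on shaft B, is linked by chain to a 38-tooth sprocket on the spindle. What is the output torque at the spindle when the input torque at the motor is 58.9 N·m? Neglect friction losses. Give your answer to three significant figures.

belt 142/339 = 0.41888 → τ = 58.9·0.41888 = 24.672 N·m
chain 38/154 = 0.24675 → τ = 24.672·0.24675 = 6.0879 N·m

6.09 N·m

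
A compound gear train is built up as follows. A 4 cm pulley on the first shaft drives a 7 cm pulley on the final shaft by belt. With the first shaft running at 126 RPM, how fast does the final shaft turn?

72 RPM

Belt: ratio = 7/4 = 1.75, so the final shaft turns at 126 / 1.75 = 72 RPM.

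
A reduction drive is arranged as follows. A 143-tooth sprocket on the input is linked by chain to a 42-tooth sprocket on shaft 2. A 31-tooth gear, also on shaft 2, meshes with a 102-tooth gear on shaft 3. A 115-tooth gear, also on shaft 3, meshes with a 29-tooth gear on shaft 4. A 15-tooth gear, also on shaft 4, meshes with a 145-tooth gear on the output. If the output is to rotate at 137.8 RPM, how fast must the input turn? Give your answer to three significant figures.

325 RPM

Overall ratio R = 0.29371 × 3.2903 × 0.25217 × 9.6667 = 2.3557.
Required input speed = output speed × R = 137.8 × 2.3557 = 324.62 RPM.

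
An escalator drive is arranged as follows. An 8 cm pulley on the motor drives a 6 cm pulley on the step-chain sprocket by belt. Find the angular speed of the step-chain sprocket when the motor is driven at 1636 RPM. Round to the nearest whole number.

2181 RPM

Belt: ratio = 6/8 = 0.75, so the step-chain sprocket turns at 1636 / 0.75 = 2181.3 RPM.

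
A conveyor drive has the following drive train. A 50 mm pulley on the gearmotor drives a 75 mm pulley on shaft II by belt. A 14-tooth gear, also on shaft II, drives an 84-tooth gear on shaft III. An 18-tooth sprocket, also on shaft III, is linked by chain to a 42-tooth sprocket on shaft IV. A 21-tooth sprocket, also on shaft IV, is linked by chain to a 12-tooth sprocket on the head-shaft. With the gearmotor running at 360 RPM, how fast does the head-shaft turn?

the gearmotor → shaft II (belt, 75/50): 360 ÷ 1.5 = 240 RPM
shaft II → shaft III (gear mesh, 84/14): 240 ÷ 6 = 40 RPM
shaft III → shaft IV (chain, 42/18): 40 ÷ 2.3333 = 17.143 RPM
shaft IV → the head-shaft (chain, 12/21): 17.143 ÷ 0.57143 = 30 RPM

30 RPM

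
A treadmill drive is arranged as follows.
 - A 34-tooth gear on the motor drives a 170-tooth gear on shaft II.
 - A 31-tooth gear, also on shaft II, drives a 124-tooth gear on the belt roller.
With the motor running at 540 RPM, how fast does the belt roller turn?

27 RPM

Gear mesh: ratio = 170/34 = 5, so shaft II turns at 540 / 5 = 108 RPM.
Gear mesh: ratio = 124/31 = 4, so the belt roller turns at 108 / 4 = 27 RPM.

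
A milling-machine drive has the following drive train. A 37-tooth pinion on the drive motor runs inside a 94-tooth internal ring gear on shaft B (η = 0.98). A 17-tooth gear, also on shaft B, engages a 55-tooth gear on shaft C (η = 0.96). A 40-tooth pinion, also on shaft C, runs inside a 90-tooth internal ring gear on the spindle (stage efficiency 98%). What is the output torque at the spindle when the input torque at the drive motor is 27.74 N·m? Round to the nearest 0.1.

internal gear 94/37 = 2.5405 → τ = 27.74·2.5405·0.98 = 69.065 N·m
gear mesh 55/17 = 3.2353 → τ = 69.065·3.2353·0.96 = 214.51 N·m
internal gear 90/40 = 2.25 → τ = 214.51·2.25·0.98 = 472.99 N·m

473.0 N·m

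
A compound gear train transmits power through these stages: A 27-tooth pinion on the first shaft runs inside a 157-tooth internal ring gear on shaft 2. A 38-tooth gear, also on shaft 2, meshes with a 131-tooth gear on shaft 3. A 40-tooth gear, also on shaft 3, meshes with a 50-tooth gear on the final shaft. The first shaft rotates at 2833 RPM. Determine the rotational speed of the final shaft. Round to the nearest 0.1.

113.1 RPM

internal gear 157/27 = 5.8148 → 2833/5.8148 = 487.2 RPM
gear mesh 131/38 = 3.4474 → 487.2/3.4474 = 141.33 RPM
gear mesh 50/40 = 1.25 → 141.33/1.25 = 113.06 RPM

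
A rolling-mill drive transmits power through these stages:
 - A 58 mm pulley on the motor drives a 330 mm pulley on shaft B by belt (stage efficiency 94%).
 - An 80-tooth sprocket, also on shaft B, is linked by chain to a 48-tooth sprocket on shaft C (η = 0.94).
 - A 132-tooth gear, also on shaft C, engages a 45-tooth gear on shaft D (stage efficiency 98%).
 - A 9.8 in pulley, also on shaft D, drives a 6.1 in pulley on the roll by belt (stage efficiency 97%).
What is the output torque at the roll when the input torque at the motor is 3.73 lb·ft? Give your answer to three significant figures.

After the belt (330/58): 3.73 × 5.6897 × 0.94 = 19.949 lb·ft
After the chain (48/80): 19.949 × 0.6 × 0.94 = 11.251 lb·ft
After the gear mesh (45/132): 11.251 × 0.34091 × 0.98 = 3.7589 lb·ft
After the belt (6.1/9.8): 3.7589 × 0.62245 × 0.97 = 2.2696 lb·ft

2.27 lb·ft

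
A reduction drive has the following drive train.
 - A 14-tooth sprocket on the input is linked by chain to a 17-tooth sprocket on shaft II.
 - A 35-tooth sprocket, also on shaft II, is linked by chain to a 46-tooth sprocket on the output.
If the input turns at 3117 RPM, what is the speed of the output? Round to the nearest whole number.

the input → shaft II (chain, 17/14): 3117 ÷ 1.2143 = 2566.9 RPM
shaft II → the output (chain, 46/35): 2566.9 ÷ 1.3143 = 1953.1 RPM

1953 RPM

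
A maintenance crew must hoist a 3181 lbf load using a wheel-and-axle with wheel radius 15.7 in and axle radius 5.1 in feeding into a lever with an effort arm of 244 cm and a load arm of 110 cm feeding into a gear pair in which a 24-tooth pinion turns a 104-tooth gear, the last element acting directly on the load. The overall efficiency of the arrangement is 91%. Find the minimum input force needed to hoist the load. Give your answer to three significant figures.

118 lbf

Wheel-and-axle MA = R/r = 15.7/5.1 = 3.0784.
Lever MA = effort arm / load arm = 244/110 = 2.2182.
Gear pair MA = 104/24 = 4.3333.
Combined ideal MA = 3.0784 × 2.2182 × 4.3333 = 29.59.
Actual MA = 29.59 × 0.91 = 26.927.
Effort = load / actual MA = 3181 / 26.927 = 118.13 lbf.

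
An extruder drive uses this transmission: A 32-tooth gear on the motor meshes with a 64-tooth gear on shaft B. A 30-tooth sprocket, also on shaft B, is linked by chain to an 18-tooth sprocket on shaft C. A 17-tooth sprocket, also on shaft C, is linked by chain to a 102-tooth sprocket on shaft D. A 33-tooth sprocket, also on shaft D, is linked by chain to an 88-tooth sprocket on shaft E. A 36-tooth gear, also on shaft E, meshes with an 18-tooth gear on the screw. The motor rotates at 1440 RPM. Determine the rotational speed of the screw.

150 RPM

Gear mesh: ratio = 64/32 = 2, so shaft B turns at 1440 / 2 = 720 RPM.
Chain: ratio = 18/30 = 0.6, so shaft C turns at 720 / 0.6 = 1200 RPM.
Chain: ratio = 102/17 = 6, so shaft D turns at 1200 / 6 = 200 RPM.
Chain: ratio = 88/33 = 2.6667, so shaft E turns at 200 / 2.6667 = 75 RPM.
Gear mesh: ratio = 18/36 = 0.5, so the screw turns at 75 / 0.5 = 150 RPM.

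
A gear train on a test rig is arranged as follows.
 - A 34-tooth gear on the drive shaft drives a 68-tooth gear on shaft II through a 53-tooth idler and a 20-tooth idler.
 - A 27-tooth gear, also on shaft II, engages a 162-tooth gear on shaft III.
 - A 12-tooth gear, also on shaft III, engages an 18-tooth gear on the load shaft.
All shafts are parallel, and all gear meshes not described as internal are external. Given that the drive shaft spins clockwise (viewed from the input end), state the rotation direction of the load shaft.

the drive shaft → shaft II: driver → idler → idler → driven is 3 external meshes, 3 reversals → CCW.
shaft II → shaft III: external mesh, 1 reversal → CW.
shaft III → the load shaft: external mesh, 1 reversal → CCW.
5 reversals in total — an odd number — so the load shaft turns opposite to the drive shaft.

counterclockwise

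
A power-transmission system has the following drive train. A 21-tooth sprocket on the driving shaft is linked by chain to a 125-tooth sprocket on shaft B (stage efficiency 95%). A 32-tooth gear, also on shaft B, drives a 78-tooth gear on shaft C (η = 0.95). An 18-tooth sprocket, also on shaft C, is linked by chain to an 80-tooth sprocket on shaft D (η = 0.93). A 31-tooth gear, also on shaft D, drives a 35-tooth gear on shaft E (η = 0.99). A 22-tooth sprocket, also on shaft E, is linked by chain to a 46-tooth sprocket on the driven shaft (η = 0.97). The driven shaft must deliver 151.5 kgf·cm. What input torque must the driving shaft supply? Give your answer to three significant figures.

Overall ratio R = 5.9524 × 2.4375 × 4.4444 × 1.129 × 2.0909 = 152.23; overall efficiency η = 0.95 × 0.95 × 0.93 × 0.99 × 0.97 = 0.8060.
Input torque = output torque / (R × η) = 151.5 / (152.23 × 0.8060) = 1.2348 kgf·cm.

1.23 kgf·cm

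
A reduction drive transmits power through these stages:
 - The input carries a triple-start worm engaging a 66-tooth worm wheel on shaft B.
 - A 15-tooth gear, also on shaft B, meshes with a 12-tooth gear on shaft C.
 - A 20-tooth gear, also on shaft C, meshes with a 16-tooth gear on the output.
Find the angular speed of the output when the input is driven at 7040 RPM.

Worm: ratio = 66/3 = 22, so shaft B turns at 7040 / 22 = 320 RPM.
Gear mesh: ratio = 12/15 = 0.8, so shaft C turns at 320 / 0.8 = 400 RPM.
Gear mesh: ratio = 16/20 = 0.8, so the output turns at 400 / 0.8 = 500 RPM.

500 RPM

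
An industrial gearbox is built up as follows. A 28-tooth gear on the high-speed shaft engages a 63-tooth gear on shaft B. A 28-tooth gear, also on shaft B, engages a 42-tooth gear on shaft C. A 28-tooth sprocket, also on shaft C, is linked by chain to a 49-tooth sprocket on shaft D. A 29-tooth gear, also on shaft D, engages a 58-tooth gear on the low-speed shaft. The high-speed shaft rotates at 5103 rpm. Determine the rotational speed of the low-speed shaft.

432 rpm

the high-speed shaft → shaft B (gear mesh, 63/28): 5103 ÷ 2.25 = 2268 rpm
shaft B → shaft C (gear mesh, 42/28): 2268 ÷ 1.5 = 1512 rpm
shaft C → shaft D (chain, 49/28): 1512 ÷ 1.75 = 864 rpm
shaft D → the low-speed shaft (gear mesh, 58/29): 864 ÷ 2 = 432 rpm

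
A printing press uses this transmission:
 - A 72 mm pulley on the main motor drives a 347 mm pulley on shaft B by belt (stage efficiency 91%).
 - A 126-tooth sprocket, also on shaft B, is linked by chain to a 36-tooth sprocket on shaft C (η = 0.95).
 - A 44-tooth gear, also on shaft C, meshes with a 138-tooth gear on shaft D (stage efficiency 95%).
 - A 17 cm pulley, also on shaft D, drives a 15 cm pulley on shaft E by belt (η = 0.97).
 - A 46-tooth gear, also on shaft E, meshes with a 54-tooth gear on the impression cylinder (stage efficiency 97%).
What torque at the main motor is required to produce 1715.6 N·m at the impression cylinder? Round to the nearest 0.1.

496.3 N·m

Overall ratio R = 4.8194 × 0.28571 × 3.1364 × 0.88235 × 1.1739 = 4.4734; overall efficiency η = 0.91 × 0.95 × 0.95 × 0.97 × 0.97 = 0.7727.
Input torque = output torque / (R × η) = 1715.6 / (4.4734 × 0.7727) = 496.31 N·m.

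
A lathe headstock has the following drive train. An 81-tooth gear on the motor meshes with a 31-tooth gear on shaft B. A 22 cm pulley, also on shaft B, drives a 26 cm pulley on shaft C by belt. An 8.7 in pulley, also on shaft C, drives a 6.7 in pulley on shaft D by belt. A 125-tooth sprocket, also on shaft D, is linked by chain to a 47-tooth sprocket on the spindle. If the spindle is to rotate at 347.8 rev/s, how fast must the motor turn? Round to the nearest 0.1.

45.6 rev/s

Overall ratio R = 0.38272 × 1.1818 × 0.77011 × 0.376 = 0.13097.
Required input speed = output speed × R = 347.8 × 0.13097 = 45.551 rev/s.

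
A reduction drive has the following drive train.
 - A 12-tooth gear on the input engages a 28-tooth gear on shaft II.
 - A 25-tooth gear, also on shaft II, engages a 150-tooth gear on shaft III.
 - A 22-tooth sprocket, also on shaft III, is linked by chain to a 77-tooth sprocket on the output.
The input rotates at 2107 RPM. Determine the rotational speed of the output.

43 RPM

gear mesh 28/12 = 2.3333 → 2107/2.3333 = 903 RPM
gear mesh 150/25 = 6 → 903/6 = 150.5 RPM
chain 77/22 = 3.5 → 150.5/3.5 = 43 RPM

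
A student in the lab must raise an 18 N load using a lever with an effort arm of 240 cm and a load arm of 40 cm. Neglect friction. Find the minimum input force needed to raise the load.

Lever MA = effort arm / load arm = 240/40 = 6.
Effort = load / MA = 18 / 6 = 3 N.

3 N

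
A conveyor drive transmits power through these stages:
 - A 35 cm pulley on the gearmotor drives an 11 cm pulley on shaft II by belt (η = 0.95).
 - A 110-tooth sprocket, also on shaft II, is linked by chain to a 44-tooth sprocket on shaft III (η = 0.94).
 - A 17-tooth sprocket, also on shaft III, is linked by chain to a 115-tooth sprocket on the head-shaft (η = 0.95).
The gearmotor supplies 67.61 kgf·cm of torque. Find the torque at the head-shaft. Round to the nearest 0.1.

48.8 kgf·cm

After the belt (11/35): 67.61 × 0.31429 × 0.95 = 20.186 kgf·cm
After the chain (44/110): 20.186 × 0.4 × 0.94 = 7.5901 kgf·cm
After the chain (115/17): 7.5901 × 6.7647 × 0.95 = 48.778 kgf·cm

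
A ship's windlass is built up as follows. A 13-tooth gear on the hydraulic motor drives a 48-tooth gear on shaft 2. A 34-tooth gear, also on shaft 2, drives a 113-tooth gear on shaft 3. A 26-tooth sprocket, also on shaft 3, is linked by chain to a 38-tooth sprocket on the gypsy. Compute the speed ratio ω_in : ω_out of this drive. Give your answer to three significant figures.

17.9

Each stage contributes driven/driver: gear mesh 48/13 = 3.6923, gear mesh 113/34 = 3.3235, chain 38/26 = 1.4615.
Overall: 3.6923 × 3.3235 × 1.4615 = 17.935.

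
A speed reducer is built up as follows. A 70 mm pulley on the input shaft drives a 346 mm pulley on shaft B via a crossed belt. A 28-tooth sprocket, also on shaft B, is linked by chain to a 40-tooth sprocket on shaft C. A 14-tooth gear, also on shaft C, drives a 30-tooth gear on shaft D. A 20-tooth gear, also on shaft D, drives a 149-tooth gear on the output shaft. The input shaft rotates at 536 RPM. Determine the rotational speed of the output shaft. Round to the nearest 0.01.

belt 346/70 = 4.9429 → 536/4.9429 = 108.44 RPM
chain 40/28 = 1.4286 → 108.44/1.4286 = 75.908 RPM
gear mesh 30/14 = 2.1429 → 75.908/2.1429 = 35.424 RPM
gear mesh 149/20 = 7.45 → 35.424/7.45 = 4.7548 RPM

4.75 RPM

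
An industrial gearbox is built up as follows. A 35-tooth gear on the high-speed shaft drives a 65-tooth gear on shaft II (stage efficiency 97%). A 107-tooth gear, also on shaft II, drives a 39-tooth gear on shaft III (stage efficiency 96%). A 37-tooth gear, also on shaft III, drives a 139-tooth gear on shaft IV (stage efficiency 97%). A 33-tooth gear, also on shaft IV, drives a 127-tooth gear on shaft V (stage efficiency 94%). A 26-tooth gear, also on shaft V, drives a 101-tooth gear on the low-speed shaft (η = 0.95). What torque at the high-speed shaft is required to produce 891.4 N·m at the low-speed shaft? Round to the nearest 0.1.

Overall ratio R = 1.8571 × 0.36449 × 3.7568 × 3.8485 × 3.8846 = 38.017; overall efficiency η = 0.97 × 0.96 × 0.97 × 0.94 × 0.95 = 0.8066.
Input torque = output torque / (R × η) = 891.4 / (38.017 × 0.8066) = 29.069 N·m.

29.1 N·m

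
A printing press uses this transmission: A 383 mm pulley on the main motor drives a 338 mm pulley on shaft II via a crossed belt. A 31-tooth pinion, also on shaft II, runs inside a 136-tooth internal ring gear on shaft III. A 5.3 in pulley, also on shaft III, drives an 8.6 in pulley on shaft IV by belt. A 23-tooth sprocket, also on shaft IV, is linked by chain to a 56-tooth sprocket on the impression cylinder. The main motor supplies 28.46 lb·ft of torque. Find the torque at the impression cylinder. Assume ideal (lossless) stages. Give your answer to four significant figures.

After the belt (338/383): 28.46 × 0.88251 = 25.116 lb·ft
After the internal gear (136/31): 25.116 × 4.3871 = 110.19 lb·ft
After the belt (8.6/5.3): 110.19 × 1.6226 = 178.79 lb·ft
After the chain (56/23): 178.79 × 2.4348 = 435.32 lb·ft

435.3 lb·ft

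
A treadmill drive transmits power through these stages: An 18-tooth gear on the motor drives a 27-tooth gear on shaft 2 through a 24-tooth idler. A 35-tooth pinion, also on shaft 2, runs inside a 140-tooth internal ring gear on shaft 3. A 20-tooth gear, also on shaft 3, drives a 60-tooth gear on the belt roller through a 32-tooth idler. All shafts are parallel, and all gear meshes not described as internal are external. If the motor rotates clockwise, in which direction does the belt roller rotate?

clockwise

the motor → shaft 2: driver → idler → driven is 2 external meshes, 2 reversals → CW.
shaft 2 → shaft 3: internal mesh, same direction → CW.
shaft 3 → the belt roller: driver → idler → driven is 2 external meshes, 2 reversals → CW.
4 reversals in total — an even number — so the belt roller turns the same way as the motor.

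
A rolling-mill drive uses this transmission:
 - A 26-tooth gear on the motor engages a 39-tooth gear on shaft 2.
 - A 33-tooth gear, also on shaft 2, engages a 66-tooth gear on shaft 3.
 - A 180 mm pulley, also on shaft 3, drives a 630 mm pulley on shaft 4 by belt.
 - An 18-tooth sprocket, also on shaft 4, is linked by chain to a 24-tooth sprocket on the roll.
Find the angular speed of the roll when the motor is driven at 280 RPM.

20 RPM

Gear mesh: ratio = 39/26 = 1.5, so shaft 2 turns at 280 / 1.5 = 186.67 RPM.
Gear mesh: ratio = 66/33 = 2, so shaft 3 turns at 186.67 / 2 = 93.333 RPM.
Belt: ratio = 630/180 = 3.5, so shaft 4 turns at 93.333 / 3.5 = 26.667 RPM.
Chain: ratio = 24/18 = 1.3333, so the roll turns at 26.667 / 1.3333 = 20 RPM.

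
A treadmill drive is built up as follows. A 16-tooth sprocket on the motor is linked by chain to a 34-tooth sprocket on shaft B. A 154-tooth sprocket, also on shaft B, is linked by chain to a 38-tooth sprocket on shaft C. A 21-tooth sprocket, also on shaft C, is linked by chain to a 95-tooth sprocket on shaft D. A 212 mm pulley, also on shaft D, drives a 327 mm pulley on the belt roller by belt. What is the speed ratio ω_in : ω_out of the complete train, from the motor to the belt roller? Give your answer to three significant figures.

Each stage contributes driven/driver: chain 34/16 = 2.125, chain 38/154 = 0.24675, chain 95/21 = 4.5238, belt 327/212 = 1.5425.
Overall: 2.125 × 0.24675 × 4.5238 × 1.5425 = 3.6588.

3.66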